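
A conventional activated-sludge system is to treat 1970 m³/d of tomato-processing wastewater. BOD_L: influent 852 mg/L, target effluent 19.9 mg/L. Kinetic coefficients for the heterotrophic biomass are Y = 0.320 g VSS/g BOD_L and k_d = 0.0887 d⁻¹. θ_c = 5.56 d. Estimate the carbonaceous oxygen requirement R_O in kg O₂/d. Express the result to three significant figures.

The observed yield is Y_obs = Y/(1 + k_d·θ_c) = 0.320 / (1 + 0.0887 × 5.56) = 0.320 / 1.493 = 0.2143 g VSS per g BOD_L removed.
ΔS = 852 − 19.9 = 832.1 mg/L, so the substrate removal rate is 1970 × 832.1/1000 = 1639 kg BOD_L/d.
Biomass synthesised: P_X = Y_obs × 1639 = 351.3 kg VSS/d.
R_O = Q·(S₀ − S) − 1.42·P_X = 1639 − 1.42 × 351.3 = 1140 kg O₂/d.

R_O ≈ 1140 kg O₂/d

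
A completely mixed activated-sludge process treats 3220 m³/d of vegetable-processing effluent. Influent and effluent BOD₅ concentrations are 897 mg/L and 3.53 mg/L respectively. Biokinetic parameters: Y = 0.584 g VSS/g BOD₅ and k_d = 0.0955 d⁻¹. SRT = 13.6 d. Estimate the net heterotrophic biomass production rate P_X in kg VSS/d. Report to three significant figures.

P_X ≈ 731 kg VSS/d

Correct the yield for decay: Y_obs = Y/(1 + k_d θ_c) = 0.584 / (1 + 0.0955 × 13.6) = 0.584 / 2.299 = 0.2540.
ΔS = 897 − 3.53 = 893.5 mg/L, so the substrate removal rate is 3220 × 893.5/1000 = 2877 kg BOD₅/d.
Net biomass production P_X = Y_obs × Q·(S₀ − S) = 0.2540 × 2877 = 730.9 kg VSS/d.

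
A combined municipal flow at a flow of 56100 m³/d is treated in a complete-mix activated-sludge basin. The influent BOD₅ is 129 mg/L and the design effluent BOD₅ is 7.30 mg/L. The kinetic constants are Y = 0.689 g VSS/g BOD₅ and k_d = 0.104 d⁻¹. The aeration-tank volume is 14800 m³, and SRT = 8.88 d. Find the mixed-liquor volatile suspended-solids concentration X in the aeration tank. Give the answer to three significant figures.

From V·X·(1 + k_d·θ_c) = Y·Q·(S₀ − S)·θ_c: X = 0.689 × 56100 × (129 − 7.30) × 8.88 / [14800 × (1 + 0.104 × 8.88)] = 1467 mg/L.

X ≈ 1470 mg/L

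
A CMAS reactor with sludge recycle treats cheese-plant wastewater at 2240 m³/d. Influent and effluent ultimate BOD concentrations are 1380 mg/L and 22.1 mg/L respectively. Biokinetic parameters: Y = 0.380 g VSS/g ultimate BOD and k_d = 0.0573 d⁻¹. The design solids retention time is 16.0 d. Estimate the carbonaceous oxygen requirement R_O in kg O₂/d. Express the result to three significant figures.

R_O ≈ 2190 kg O₂/d

Observed yield with endogenous decay: Y_obs = Y / (1 + k_d·θ_c) = 0.380 / (1 + 0.0573 × 16.0) = 0.380 / 1.917 = 0.1982 g VSS/g ultimate BOD.
Mass of ultimate BOD removed per day: Q(S₀ − S) = 2240 × 1358 g/m³ = 3042 kg/d.
Biomass synthesised: P_X = Y_obs × 3042 = 603.0 kg VSS/d.
Carbonaceous O₂ demand = substrate oxidised − cell-mass equivalent = 3042 − 1.42 × 603.0 = 2185 kg O₂/d.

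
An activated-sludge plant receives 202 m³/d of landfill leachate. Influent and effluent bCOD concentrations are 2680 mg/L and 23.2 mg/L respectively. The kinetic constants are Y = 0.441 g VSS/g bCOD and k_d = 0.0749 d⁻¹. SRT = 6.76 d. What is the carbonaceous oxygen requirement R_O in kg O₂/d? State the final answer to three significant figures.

Correct the yield for decay: Y_obs = Y/(1 + k_d θ_c) = 0.441 / (1 + 0.0749 × 6.76) = 0.441 / 1.506 = 0.2928.
Substrate removed = Q·(S₀ − S) = 202 m³/d × (2680 − 23.2) g/m³ = 5.37×10^5 g/d = 536.7 kg/d.
P_X = Y_obs·Q·(S₀ − S) = 0.2928 × 536.7 = 157.1 kg VSS/d.
Carbonaceous O₂ demand = substrate oxidised − cell-mass equivalent = 536.7 − 1.42 × 157.1 = 313.6 kg O₂/d.

R_O ≈ 314 kg O₂/d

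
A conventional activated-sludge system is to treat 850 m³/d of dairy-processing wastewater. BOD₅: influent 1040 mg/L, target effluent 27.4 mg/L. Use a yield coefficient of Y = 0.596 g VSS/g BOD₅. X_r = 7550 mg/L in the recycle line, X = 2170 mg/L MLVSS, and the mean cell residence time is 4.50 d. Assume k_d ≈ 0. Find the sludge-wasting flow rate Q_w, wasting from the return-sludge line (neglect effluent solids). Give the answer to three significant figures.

V·X = Y·Q·ΔS·θ_c gives V = 0.596 × 850 × (1040 − 27.4) × 4.50 / 2170 = 1064 m³.
θ_c = V·X/(Q_w·X_r) when wasting from the recycle, so Q_w = V·X/(θ_c·X_r) = 1064 × 2170 / (4.50 × 7550) = 67.94 m³/d.

Q_w ≈ 67.9 m³/d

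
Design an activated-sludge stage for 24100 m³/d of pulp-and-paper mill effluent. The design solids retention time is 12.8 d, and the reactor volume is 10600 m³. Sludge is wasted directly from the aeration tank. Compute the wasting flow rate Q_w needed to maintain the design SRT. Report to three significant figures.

For wasting at MLVSS concentration, Q_w = V/θ_c = 10600/12.8 = 828.1 m³/d.

Q_w ≈ 828 m³/d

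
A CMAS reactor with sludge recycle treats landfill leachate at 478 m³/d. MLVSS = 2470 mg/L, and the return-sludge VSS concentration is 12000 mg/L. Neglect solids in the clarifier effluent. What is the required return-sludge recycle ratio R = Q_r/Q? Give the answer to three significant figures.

R ≈ 0.259

Mass balance around the secondary clarifier (neglecting effluent solids): R = X / (X_r − X) = 2470 / (12000 − 2470) = 0.2592.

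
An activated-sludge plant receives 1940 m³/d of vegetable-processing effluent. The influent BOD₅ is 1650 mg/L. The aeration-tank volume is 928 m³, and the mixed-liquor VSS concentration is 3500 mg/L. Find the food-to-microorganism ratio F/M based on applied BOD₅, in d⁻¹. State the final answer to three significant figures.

F/M = Q·S₀ / (V·X) = 1940 × 1650 / (928.0 × 3500) = 0.9855 g BOD₅·(g VSS·d)⁻¹.

F/M ≈ 0.986 d⁻¹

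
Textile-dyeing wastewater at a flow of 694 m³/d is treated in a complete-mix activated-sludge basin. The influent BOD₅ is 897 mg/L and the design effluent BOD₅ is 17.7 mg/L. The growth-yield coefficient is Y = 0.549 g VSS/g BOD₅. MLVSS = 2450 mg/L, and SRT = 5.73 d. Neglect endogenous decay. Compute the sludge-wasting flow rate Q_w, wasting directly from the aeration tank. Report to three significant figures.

Q_w ≈ 137 m³/d

With k_d = 0 the design equation reduces to V = Y Q (S₀−S) θ_c / X = 0.549 × 694 × (897 − 17.7) × 5.73 / 2450 = 783.5 m³.
With mixed-liquor wasting, θ_c = V/Q_w, so Q_w = V/θ_c = 783.5/5.73 = 136.7 m³/d.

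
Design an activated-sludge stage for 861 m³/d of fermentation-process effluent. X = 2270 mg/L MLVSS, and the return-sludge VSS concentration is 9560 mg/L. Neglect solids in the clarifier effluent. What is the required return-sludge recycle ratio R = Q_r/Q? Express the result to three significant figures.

R ≈ 0.311

Solids balance on the clarifier gives (1+R)X = R·X_r, so R = X/(X_r − X) = 2270 / (9560 − 2270) = 0.3114.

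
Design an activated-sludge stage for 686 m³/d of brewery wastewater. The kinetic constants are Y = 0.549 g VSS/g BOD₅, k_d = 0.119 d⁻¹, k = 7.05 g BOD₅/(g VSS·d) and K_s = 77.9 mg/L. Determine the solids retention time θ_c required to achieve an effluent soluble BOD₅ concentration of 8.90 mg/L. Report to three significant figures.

From 1/θ_c = Y·k·S/(K_s + S) − k_d: Y·k·S/(K_s+S) = 0.549 × 7.05 × 8.90 / (77.9 + 8.90) = 0.3969 d⁻¹.
Then 1/θ_c = μ − k_d = 0.3969 − 0.119 = 0.2779 d⁻¹, giving θ_c = 3.599 d.

θ_c ≈ 3.60 d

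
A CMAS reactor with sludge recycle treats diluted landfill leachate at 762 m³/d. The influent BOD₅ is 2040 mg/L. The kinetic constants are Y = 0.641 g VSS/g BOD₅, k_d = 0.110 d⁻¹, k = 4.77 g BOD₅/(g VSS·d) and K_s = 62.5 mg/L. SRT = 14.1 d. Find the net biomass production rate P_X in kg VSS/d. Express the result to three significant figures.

P_X ≈ 390 kg VSS/d

Effluent substrate depends only on kinetics and SRT: S = K_s(1 + k_d θ_c) / [θ_c(Yk − k_d) − 1] = 62.5 × (1 + 0.110 × 14.1) / [14.1 × (0.641 × 4.77 − 0.110) − 1] = 159.4 / 40.56 = 3.931 mg/L.
Observed yield with endogenous decay: Y_obs = Y / (1 + k_d·θ_c) = 0.641 / (1 + 0.110 × 14.1) = 0.641 / 2.551 = 0.2513 g VSS/g BOD₅.
ΔS = 2040 − 3.93 = 2036 mg/L, so the substrate removal rate is 762 × 2036/1000 = 1551 kg BOD₅/d.
Biomass produced: P_X = Y_obs·Q·ΔS = 0.2513 × 1551 ≈ 389.8 kg VSS/d.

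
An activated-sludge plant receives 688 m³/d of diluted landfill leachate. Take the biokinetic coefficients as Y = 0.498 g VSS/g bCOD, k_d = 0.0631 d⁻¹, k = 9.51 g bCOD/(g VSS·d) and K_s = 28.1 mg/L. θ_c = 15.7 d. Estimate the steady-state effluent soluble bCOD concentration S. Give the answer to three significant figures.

S ≈ 0.773 mg/L

Effluent substrate depends only on kinetics and SRT: S = K_s(1 + k_d θ_c) / [θ_c(Yk − k_d) − 1] = 28.1 × (1 + 0.0631 × 15.7) / [15.7 × (0.498 × 9.51 − 0.0631) − 1] = 55.94 / 72.36 = 0.7730 mg/L.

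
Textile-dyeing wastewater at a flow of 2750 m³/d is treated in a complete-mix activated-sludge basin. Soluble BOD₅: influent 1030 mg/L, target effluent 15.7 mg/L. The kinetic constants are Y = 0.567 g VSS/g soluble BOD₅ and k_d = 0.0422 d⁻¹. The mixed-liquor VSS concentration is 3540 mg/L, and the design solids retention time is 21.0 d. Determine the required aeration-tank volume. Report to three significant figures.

Steady-state biomass mass balance: V·X·(1 + k_d·θ_c) = Y·Q·(S₀ − S)·θ_c, so V = 0.567 × 2750 × (1030 − 15.7) × 21.0 / [3540 × (1 + 0.0422 × 21.0)] = 3.32×10^7 / 6677 = 4974 m³.

V ≈ 4970 m³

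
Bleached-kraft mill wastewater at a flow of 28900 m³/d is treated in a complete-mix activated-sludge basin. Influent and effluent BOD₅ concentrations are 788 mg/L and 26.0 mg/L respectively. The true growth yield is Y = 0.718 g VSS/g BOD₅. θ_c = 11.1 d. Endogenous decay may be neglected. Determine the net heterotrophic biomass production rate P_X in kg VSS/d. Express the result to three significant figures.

With endogenous decay neglected, the observed yield equals the true yield: Y_obs = Y = 0.718 g VSS/g BOD₅.
Mass of BOD₅ removed per day: Q(S₀ − S) = 28900 × 762.0 g/m³ = 22022 kg/d.
P_X = Y_obs · Q(S₀ − S) = 0.7180 × 22022 = 15812 kg VSS/d.

P_X ≈ 15800 kg VSS/d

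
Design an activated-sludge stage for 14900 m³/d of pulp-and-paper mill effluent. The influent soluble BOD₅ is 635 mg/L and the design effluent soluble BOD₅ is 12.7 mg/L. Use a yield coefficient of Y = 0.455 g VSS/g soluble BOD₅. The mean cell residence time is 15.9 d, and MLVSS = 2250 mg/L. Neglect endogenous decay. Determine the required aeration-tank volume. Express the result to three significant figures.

V ≈ 29800 m³

V·X = Y·Q·ΔS·θ_c gives V = 0.455 × 14900 × (635 − 12.7) × 15.9 / 2250 = 29813 m³.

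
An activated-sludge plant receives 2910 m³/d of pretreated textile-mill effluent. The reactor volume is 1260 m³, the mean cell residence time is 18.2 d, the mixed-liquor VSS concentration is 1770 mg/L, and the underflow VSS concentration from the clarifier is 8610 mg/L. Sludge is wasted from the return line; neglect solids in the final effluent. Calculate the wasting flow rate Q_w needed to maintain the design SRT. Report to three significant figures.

Wasting from the return line (neglecting effluent solids): Q_w = V·X / (θ_c·X_r) = 1260 × 1770 / (18.2 × 8610) = 14.23 m³/d.

Q_w ≈ 14.2 m³/d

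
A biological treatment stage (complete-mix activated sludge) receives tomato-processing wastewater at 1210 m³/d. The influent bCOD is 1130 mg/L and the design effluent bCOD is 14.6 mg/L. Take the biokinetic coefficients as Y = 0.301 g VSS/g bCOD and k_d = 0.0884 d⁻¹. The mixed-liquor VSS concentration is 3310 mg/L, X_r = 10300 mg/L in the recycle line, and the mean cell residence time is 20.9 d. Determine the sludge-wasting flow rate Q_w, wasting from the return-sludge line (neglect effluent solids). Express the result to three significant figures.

Q_w ≈ 13.9 m³/d

Rearranging the biomass balance for a CMAS with decay, V = Y·Q·ΔS·θ_c / [X·(1+k_d θ_c)] = 0.301 × 1210 × (1130 − 14.6) × 20.9 / [3310 × (1 + 0.0884 × 20.9)] = 8.49×10^6 / 9425 = 900.8 m³.
Q_w = (V·X)/(θ_c X_r) = 900.8 × 3310 / (20.9 × 10300) = 13.85 m³/d.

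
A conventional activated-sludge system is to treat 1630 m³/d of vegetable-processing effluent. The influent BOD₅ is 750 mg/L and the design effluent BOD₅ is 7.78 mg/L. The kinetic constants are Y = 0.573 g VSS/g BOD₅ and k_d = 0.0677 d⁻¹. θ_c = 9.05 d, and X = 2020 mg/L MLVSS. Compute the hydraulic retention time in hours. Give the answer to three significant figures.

τ ≈ 28.4 h

From the SRT design equation V = Y Q (S₀−S) θ_c / [X (1 + k_d θ_c)] = 0.573 × 1630 × (750 − 7.78) × 9.05 / [2020 × (1 + 0.0677 × 9.05)] = 6.27×10^6 / 3258 = 1926 m³.
HRT = V/Q = 1926 m³ / 1630 m³·d⁻¹ = 1.182 d × 24 = 28.36 h.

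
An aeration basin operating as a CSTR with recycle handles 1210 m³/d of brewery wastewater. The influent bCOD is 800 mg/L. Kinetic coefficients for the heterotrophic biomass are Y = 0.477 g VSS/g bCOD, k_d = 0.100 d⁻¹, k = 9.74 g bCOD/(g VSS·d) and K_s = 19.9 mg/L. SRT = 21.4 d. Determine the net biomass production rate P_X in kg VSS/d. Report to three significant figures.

For a completely mixed reactor with recycle the Lawrence–McCarty relation gives S = K_s·(1 + k_d·θ_c) / [θ_c·(Y·k − k_d) − 1] = 19.9 × (1 + 0.100 × 21.4) / [21.4 × (0.477 × 9.74 − 0.100) − 1] = 62.49 / 96.28 = 0.6490 mg/L.
Observed yield with endogenous decay: Y_obs = Y / (1 + k_d·θ_c) = 0.477 / (1 + 0.100 × 21.4) = 0.477 / 3.140 = 0.1519 g VSS/g bCOD.
ΔS = 800 − 0.649 = 799.4 mg/L, so the substrate removal rate is 1210 × 799.4/1000 = 967.2 kg bCOD/d.
P_X = Y_obs · Q(S₀ − S) = 0.1519 × 967.2 = 146.9 kg VSS/d.

P_X ≈ 147 kg VSS/d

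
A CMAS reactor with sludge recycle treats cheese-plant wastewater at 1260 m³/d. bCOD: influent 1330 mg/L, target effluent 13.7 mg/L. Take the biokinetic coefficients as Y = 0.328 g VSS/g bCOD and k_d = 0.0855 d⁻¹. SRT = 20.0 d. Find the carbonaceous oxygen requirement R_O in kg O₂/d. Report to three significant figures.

R_O ≈ 1370 kg O₂/d

Observed yield with endogenous decay: Y_obs = Y / (1 + k_d·θ_c) = 0.328 / (1 + 0.0855 × 20.0) = 0.328 / 2.710 = 0.1210 g VSS/g bCOD.
Mass of bCOD removed per day: Q(S₀ − S) = 1260 × 1316 g/m³ = 1659 kg/d.
Biomass synthesised: P_X = Y_obs × 1659 = 200.7 kg VSS/d.
R_O = Q·(S₀ − S) − 1.42·P_X = 1659 − 1.42 × 200.7 = 1373 kg O₂/d.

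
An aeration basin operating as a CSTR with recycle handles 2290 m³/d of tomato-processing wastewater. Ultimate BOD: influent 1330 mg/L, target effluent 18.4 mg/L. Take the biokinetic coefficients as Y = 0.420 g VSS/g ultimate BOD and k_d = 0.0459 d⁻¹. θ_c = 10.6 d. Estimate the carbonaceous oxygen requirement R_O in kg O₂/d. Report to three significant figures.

The observed yield is Y_obs = Y/(1 + k_d·θ_c) = 0.420 / (1 + 0.0459 × 10.6) = 0.420 / 1.487 = 0.2825 g VSS per g ultimate BOD removed.
Q·(S₀ − S) = 2290 × (1330 − 18.4) × 10⁻³ = 3004 kg/d removed.
Biomass synthesised: P_X = Y_obs × 3004 = 848.6 kg VSS/d.
R_O = Q·(S₀ − S) − 1.42·P_X = 3004 − 1.42 × 848.6 = 1799 kg O₂/d.

R_O ≈ 1800 kg O₂/d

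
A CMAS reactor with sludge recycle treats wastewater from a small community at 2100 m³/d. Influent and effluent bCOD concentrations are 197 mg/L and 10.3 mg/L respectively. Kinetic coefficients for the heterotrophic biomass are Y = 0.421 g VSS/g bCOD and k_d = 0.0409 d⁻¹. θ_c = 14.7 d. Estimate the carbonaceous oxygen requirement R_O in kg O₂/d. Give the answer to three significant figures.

R_O ≈ 246 kg O₂/d

Correct the yield for decay: Y_obs = Y/(1 + k_d θ_c) = 0.421 / (1 + 0.0409 × 14.7) = 0.421 / 1.601 = 0.2629.
Mass of bCOD removed per day: Q(S₀ − S) = 2100 × 186.7 g/m³ = 392.1 kg/d.
Biomass synthesised: P_X = Y_obs × 392.1 = 103.1 kg VSS/d.
Carbonaceous O₂ demand = substrate oxidised − cell-mass equivalent = 392.1 − 1.42 × 103.1 = 245.7 kg O₂/d.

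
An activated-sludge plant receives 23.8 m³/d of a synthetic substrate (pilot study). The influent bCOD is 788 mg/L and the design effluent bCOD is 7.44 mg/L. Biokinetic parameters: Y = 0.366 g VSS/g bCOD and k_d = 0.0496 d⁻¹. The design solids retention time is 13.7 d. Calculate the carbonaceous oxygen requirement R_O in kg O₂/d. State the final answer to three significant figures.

R_O ≈ 12.8 kg O₂/d

The observed yield is Y_obs = Y/(1 + k_d·θ_c) = 0.366 / (1 + 0.0496 × 13.7) = 0.366 / 1.680 = 0.2179 g VSS per g bCOD removed.
ΔS = 788 − 7.44 = 780.6 mg/L, so the substrate removal rate is 23.8 × 780.6/1000 = 18.58 kg bCOD/d.
Net sludge production P_X = 0.2179 × 18.58 = 4.048 kg VSS/d.
Carbonaceous O₂ demand = substrate oxidised − cell-mass equivalent = 18.58 − 1.42 × 4.048 = 12.83 kg O₂/d.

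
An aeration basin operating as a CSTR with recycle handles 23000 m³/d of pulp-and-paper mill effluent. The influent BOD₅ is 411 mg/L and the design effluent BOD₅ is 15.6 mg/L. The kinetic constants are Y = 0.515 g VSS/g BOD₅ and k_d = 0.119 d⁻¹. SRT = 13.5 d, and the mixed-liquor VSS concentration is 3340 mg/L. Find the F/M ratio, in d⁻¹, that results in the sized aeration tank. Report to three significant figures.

F/M ≈ 0.390 d⁻¹

From the SRT design equation V = Y Q (S₀−S) θ_c / [X (1 + k_d θ_c)] = 0.515 × 23000 × (411 − 15.6) × 13.5 / [3340 × (1 + 0.119 × 13.5)] = 6.32×10^7 / 8706 = 7263 m³.
F/M = applied load / biomass = Q·S₀/(V·X) = 23000 × 411 / (7263 × 3340) = 0.3897 d⁻¹.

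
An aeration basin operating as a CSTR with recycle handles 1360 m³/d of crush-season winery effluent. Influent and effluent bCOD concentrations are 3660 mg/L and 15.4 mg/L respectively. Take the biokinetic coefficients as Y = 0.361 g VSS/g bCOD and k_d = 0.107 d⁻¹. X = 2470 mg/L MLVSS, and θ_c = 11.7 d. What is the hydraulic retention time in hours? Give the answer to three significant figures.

Rearranging the biomass balance for a CMAS with decay, V = Y·Q·ΔS·θ_c / [X·(1+k_d θ_c)] = 0.361 × 1360 × (3660 − 15.4) × 11.7 / [2470 × (1 + 0.107 × 11.7)] = 2.09×10^7 / 5562 = 3764 m³.
τ = V/Q = 3764/1360 = 2.768 d, or 66.42 h.

τ ≈ 66.4 h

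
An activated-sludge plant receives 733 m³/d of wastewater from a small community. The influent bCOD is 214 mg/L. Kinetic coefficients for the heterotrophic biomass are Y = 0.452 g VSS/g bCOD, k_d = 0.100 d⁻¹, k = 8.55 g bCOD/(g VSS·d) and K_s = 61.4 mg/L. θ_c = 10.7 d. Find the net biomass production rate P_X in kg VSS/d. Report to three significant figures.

P_X ≈ 33.7 kg VSS/d

From the Monod/SRT balance for a CMAS, S = K_s·(1+k_d θ_c)/[θ_c·(Y k − k_d) − 1] = 61.4 × (1 + 0.100 × 10.7) / [10.7 × (0.452 × 8.55 − 0.100) − 1] = 127.1 / 39.28 = 3.236 mg/L.
Observed yield with endogenous decay: Y_obs = Y / (1 + k_d·θ_c) = 0.452 / (1 + 0.100 × 10.7) = 0.452 / 2.070 = 0.2184 g VSS/g bCOD.
Substrate removed = Q·(S₀ − S) = 733 m³/d × (214 − 3.24) g/m³ = 1.54×10^5 g/d = 154.5 kg/d.
So the net sludge growth is P_X = 0.2184 × 154.5 = 33.73 kg VSS/d.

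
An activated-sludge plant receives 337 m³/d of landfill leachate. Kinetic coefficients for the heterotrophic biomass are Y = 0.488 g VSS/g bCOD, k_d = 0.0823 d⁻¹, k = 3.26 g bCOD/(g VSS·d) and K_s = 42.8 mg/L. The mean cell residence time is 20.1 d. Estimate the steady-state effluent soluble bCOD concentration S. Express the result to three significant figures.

S ≈ 3.87 mg/L

Effluent substrate depends only on kinetics and SRT: S = K_s(1 + k_d θ_c) / [θ_c(Yk − k_d) − 1] = 42.8 × (1 + 0.0823 × 20.1) / [20.1 × (0.488 × 3.26 − 0.0823) − 1] = 113.6 / 29.32 = 3.874 mg/L.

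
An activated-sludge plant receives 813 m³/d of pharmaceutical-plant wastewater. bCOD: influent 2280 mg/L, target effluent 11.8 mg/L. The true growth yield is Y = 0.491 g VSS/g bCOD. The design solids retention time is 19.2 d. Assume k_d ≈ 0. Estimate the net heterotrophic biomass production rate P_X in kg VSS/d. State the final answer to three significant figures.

Since k_d ≈ 0, Y_obs = Y = 0.491 g VSS/g bCOD.
Substrate removed = Q·(S₀ − S) = 813 m³/d × (2280 − 11.8) g/m³ = 1.84×10^6 g/d = 1844 kg/d.
Net biomass production P_X = Y_obs × Q·(S₀ − S) = 0.4910 × 1844 = 905.4 kg VSS/d.

P_X ≈ 905 kg VSS/d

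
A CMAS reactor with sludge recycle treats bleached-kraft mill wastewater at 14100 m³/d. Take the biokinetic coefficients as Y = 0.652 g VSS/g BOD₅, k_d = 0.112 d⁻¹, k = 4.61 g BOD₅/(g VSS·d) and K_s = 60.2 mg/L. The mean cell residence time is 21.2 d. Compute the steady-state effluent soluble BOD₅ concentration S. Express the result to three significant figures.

For a completely mixed reactor with recycle the Lawrence–McCarty relation gives S = K_s·(1 + k_d·θ_c) / [θ_c·(Y·k − k_d) − 1] = 60.2 × (1 + 0.112 × 21.2) / [21.2 × (0.652 × 4.61 − 0.112) − 1] = 203.1 / 60.35 = 3.366 mg/L.

S ≈ 3.37 mg/L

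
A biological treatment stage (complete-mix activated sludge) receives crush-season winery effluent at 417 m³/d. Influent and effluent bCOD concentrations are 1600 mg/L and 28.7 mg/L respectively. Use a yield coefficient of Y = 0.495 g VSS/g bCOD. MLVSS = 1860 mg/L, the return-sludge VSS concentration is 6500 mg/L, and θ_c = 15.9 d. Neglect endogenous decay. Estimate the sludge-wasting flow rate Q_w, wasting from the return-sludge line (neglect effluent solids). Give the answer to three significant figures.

Biomass mass balance (decay neglected): V·X = Y·Q·(S₀ − S)·θ_c, so V = 0.495 × 417 × (1600 − 28.7) × 15.9 / 1860 = 2773 m³.
Q_w = (V·X)/(θ_c X_r) = 2773 × 1860 / (15.9 × 6500) = 49.90 m³/d.

Q_w ≈ 49.9 m³/d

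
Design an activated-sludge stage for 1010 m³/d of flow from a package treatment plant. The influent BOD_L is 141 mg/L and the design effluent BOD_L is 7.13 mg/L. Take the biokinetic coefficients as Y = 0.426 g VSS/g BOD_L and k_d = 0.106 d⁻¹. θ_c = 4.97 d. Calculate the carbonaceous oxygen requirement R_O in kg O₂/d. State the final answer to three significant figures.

The observed yield is Y_obs = Y/(1 + k_d·θ_c) = 0.426 / (1 + 0.106 × 4.97) = 0.426 / 1.527 = 0.2790 g VSS per g BOD_L removed.
Mass of BOD_L removed per day: Q(S₀ − S) = 1010 × 133.9 g/m³ = 135.2 kg/d.
P_X = Y_obs·Q·(S₀ − S) = 0.2790 × 135.2 = 37.72 kg VSS/d.
R_O = Q·(S₀ − S) − 1.42·P_X = 135.2 − 1.42 × 37.72 = 81.64 kg O₂/d.

R_O ≈ 81.6 kg O₂/d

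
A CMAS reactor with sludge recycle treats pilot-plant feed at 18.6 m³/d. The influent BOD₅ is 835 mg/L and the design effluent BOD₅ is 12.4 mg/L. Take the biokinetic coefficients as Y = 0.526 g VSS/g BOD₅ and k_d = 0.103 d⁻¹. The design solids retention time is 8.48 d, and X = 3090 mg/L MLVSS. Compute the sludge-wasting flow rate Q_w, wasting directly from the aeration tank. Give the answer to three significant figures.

Q_w ≈ 1.39 m³/d

Steady-state biomass mass balance: V·X·(1 + k_d·θ_c) = Y·Q·(S₀ − S)·θ_c, so V = 0.526 × 18.6 × (835 − 12.4) × 8.48 / [3090 × (1 + 0.103 × 8.48)] = 6.82×10^4 / 5789 = 11.79 m³.
With mixed-liquor wasting, θ_c = V/Q_w, so Q_w = V/θ_c = 11.79/8.48 = 1.390 m³/d.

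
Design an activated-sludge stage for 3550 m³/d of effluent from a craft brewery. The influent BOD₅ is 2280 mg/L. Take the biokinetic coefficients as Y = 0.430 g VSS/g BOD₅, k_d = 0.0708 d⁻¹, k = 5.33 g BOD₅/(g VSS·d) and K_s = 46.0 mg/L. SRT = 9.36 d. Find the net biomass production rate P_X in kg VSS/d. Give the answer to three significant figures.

For a completely mixed reactor with recycle the Lawrence–McCarty relation gives S = K_s·(1 + k_d·θ_c) / [θ_c·(Y·k − k_d) − 1] = 46.0 × (1 + 0.0708 × 9.36) / [9.36 × (0.430 × 5.33 − 0.0708) − 1] = 76.48 / 19.79 = 3.865 mg/L.
Y_obs = Y / (1 + k_d θ_c) = 0.430 / (1 + 0.0708 × 9.36) = 0.430 / 1.663 = 0.2586.
Mass of BOD₅ removed per day: Q(S₀ − S) = 3550 × 2276 g/m³ = 8080 kg/d.
P_X = Y_obs · Q(S₀ − S) = 0.2586 × 8080 = 2090 kg VSS/d.

P_X ≈ 2090 kg VSS/d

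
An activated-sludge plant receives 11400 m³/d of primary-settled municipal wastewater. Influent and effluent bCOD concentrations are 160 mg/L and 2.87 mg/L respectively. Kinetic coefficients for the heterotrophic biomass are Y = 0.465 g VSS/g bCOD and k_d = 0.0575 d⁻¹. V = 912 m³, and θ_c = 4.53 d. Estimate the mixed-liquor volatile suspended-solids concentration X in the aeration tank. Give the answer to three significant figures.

X ≈ 3280 mg/L

Solving the biomass balance for X: X = Y Q (S₀−S) θ_c / [V (1+k_d θ_c)] = 0.465 × 11400 × (160 − 2.87) × 4.53 / [912 × (1 + 0.0575 × 4.53)] = 3282 mg/L.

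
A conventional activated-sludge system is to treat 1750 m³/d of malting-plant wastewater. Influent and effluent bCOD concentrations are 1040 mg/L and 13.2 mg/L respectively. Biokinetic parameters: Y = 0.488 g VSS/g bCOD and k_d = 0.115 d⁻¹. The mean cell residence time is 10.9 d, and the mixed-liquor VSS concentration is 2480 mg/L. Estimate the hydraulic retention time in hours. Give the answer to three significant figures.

Rearranging the biomass balance for a CMAS with decay, V = Y·Q·ΔS·θ_c / [X·(1+k_d θ_c)] = 0.488 × 1750 × (1040 − 13.2) × 10.9 / [2480 × (1 + 0.115 × 10.9)] = 9.56×10^6 / 5589 = 1710 m³.
τ = V/Q = 1710/1750 = 0.9773 d, or 23.45 h.

τ ≈ 23.5 h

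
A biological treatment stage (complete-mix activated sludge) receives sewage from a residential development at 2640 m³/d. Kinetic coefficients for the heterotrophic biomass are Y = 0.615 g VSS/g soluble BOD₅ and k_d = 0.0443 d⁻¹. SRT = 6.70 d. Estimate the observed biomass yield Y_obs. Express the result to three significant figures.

Y_obs ≈ 0.474 g VSS/g soluble BOD₅

Correct the yield for decay: Y_obs = Y/(1 + k_d θ_c) = 0.615 / (1 + 0.0443 × 6.70) = 0.615 / 1.297 = 0.4742.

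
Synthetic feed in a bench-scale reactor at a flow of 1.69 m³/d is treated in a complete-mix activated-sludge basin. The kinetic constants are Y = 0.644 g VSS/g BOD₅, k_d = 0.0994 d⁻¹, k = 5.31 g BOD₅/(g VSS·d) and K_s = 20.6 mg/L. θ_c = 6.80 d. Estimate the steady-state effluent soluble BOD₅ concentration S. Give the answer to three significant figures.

S ≈ 1.60 mg/L

From the Monod/SRT balance for a CMAS, S = K_s·(1+k_d θ_c)/[θ_c·(Y k − k_d) − 1] = 20.6 × (1 + 0.0994 × 6.80) / [6.80 × (0.644 × 5.31 − 0.0994) − 1] = 34.52 / 21.58 = 1.600 mg/L.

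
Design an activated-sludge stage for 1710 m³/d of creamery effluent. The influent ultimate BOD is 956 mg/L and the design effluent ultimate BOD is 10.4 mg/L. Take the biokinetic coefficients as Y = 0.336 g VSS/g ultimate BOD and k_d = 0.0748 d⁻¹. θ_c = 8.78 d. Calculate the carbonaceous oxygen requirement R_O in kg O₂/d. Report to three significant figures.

R_O ≈ 1150 kg O₂/d

Correct the yield for decay: Y_obs = Y/(1 + k_d θ_c) = 0.336 / (1 + 0.0748 × 8.78) = 0.336 / 1.657 = 0.2028.
Substrate removed = Q·(S₀ − S) = 1710 m³/d × (956 − 10.4) g/m³ = 1.62×10^6 g/d = 1617 kg/d.
Net sludge production P_X = 0.2028 × 1617 = 327.9 kg VSS/d.
Carbonaceous O₂ demand = substrate oxidised − cell-mass equivalent = 1617 − 1.42 × 327.9 = 1151 kg O₂/d.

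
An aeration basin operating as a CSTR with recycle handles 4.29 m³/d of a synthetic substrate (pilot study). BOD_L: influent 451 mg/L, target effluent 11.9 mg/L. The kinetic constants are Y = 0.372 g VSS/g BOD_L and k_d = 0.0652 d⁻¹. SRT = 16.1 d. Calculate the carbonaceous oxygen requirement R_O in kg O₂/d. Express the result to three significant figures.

Y_obs = Y / (1 + k_d θ_c) = 0.372 / (1 + 0.0652 × 16.1) = 0.372 / 2.050 = 0.1815.
ΔS = 451 − 11.9 = 439.1 mg/L, so the substrate removal rate is 4.29 × 439.1/1000 = 1.884 kg BOD_L/d.
Biomass synthesised: P_X = Y_obs × 1.884 = 0.3419 kg VSS/d.
Carbonaceous O₂ demand = substrate oxidised − cell-mass equivalent = 1.884 − 1.42 × 0.3419 = 1.398 kg O₂/d.

R_O ≈ 1.40 kg O₂/d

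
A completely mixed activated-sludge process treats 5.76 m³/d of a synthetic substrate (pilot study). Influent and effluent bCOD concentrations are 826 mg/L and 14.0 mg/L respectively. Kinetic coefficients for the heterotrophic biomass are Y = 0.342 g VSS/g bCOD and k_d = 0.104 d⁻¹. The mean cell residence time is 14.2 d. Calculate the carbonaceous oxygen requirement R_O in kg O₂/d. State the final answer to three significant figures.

The observed yield is Y_obs = Y/(1 + k_d·θ_c) = 0.342 / (1 + 0.104 × 14.2) = 0.342 / 2.477 = 0.1381 g VSS per g bCOD removed.
Mass of bCOD removed per day: Q(S₀ − S) = 5.76 × 812.0 g/m³ = 4.677 kg/d.
Biomass synthesised: P_X = Y_obs × 4.677 = 0.6458 kg VSS/d.
R_O = Q·(S₀ − S) − 1.42·P_X = 4.677 − 1.42 × 0.6458 = 3.760 kg O₂/d.

R_O ≈ 3.76 kg O₂/d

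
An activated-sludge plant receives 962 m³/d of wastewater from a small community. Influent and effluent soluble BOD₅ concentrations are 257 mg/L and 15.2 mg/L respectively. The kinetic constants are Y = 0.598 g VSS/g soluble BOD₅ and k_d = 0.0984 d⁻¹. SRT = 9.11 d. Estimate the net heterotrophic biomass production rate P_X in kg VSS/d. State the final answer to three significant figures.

Y_obs = Y / (1 + k_d θ_c) = 0.598 / (1 + 0.0984 × 9.11) = 0.598 / 1.896 = 0.3153.
Substrate removed = Q·(S₀ − S) = 962 m³/d × (257 − 15.2) g/m³ = 2.33×10^5 g/d = 232.6 kg/d.
Biomass produced: P_X = Y_obs·Q·ΔS = 0.3153 × 232.6 ≈ 73.35 kg VSS/d.

P_X ≈ 73.3 kg VSS/d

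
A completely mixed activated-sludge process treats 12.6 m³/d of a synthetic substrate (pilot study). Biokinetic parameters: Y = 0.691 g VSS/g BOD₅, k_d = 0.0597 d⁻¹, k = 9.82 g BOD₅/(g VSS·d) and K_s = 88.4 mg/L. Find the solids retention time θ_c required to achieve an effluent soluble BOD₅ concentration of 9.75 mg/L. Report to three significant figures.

θ_c ≈ 1.63 d

Specific growth rate at S = 9.75 mg/L: μ = YkS/(K_s+S) = 0.691·9.82·9.75/(88.4+9.75) = 0.6741 d⁻¹.
θ_c = 1/(μ − k_d) = 1/(0.6741 − 0.0597) = 1/0.6144 = 1.628 d.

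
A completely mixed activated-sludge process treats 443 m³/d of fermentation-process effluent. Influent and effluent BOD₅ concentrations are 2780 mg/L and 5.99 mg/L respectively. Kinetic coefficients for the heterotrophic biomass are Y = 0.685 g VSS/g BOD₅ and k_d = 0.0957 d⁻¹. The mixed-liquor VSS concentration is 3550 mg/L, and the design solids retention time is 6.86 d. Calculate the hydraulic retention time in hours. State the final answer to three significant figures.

Steady-state biomass mass balance: V·X·(1 + k_d·θ_c) = Y·Q·(S₀ − S)·θ_c, so V = 0.685 × 443 × (2780 − 5.99) × 6.86 / [3550 × (1 + 0.0957 × 6.86)] = 5.77×10^6 / 5881 = 982.0 m³.
HRT = V/Q = 982.0 m³ / 443 m³·d⁻¹ = 2.217 d × 24 = 53.20 h.

τ ≈ 53.2 h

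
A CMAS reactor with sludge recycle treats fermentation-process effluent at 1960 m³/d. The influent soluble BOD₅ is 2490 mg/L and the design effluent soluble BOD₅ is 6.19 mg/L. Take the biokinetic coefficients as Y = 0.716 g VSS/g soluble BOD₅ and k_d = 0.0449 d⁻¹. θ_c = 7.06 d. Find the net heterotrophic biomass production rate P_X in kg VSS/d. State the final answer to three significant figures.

Y_obs = Y / (1 + k_d θ_c) = 0.716 / (1 + 0.0449 × 7.06) = 0.716 / 1.317 = 0.5437.
ΔS = 2490 − 6.19 = 2484 mg/L, so the substrate removal rate is 1960 × 2484/1000 = 4868 kg soluble BOD₅/d.
Net biomass production P_X = Y_obs × Q·(S₀ − S) = 0.5437 × 4868 = 2647 kg VSS/d.

P_X ≈ 2650 kg VSS/d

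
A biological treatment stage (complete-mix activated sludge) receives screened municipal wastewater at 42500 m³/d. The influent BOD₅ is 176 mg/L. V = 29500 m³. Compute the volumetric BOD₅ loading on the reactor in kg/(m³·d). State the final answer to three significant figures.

L_v ≈ 0.254 kg BOD₅/(m³·d)

Volumetric loading L_v = Q·S₀ / V = 42500 × 176 g/m³ / 29500 m³ = 253.6 g/(m³·d) = 0.2536 kg BOD₅/(m³·d).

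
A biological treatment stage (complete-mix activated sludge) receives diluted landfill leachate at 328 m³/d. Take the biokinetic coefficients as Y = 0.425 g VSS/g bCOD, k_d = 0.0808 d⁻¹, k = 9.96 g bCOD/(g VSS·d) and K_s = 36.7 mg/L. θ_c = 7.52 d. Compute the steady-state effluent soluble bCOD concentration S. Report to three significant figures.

Effluent substrate depends only on kinetics and SRT: S = K_s(1 + k_d θ_c) / [θ_c(Yk − k_d) − 1] = 36.7 × (1 + 0.0808 × 7.52) / [7.52 × (0.425 × 9.96 − 0.0808) − 1] = 59.00 / 30.22 = 1.952 mg/L.

S ≈ 1.95 mg/L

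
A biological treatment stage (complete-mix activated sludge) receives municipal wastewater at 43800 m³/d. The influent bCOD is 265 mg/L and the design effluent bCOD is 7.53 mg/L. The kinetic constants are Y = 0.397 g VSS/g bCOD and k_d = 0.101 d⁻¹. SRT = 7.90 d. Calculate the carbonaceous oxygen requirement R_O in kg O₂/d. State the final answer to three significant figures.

R_O ≈ 7740 kg O₂/d

Observed yield with endogenous decay: Y_obs = Y / (1 + k_d·θ_c) = 0.397 / (1 + 0.101 × 7.90) = 0.397 / 1.798 = 0.2208 g VSS/g bCOD.
Substrate removed = Q·(S₀ − S) = 43800 m³/d × (265 − 7.53) g/m³ = 1.13×10^7 g/d = 11277 kg/d.
Net sludge production P_X = 0.2208 × 11277 = 2490 kg VSS/d.
R_O = Q·ΔS − 1.42 P_X = 11277 − 3536 = 7741 kg O₂/d.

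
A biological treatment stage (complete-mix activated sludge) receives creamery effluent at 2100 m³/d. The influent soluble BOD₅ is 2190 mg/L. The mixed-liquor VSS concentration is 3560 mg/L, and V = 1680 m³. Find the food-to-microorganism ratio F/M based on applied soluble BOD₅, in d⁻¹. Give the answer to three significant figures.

F/M = applied load / biomass = Q·S₀/(V·X) = 2100 × 2190 / (1680 × 3560) = 0.7690 d⁻¹.

F/M ≈ 0.769 d⁻¹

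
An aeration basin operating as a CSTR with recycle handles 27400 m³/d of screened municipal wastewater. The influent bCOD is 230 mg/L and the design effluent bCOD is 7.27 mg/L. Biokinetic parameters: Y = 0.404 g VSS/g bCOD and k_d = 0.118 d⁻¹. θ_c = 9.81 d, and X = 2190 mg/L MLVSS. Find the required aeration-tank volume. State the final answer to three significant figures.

V ≈ 5120 m³

From the SRT design equation V = Y Q (S₀−S) θ_c / [X (1 + k_d θ_c)] = 0.404 × 27400 × (230 − 7.27) × 9.81 / [2190 × (1 + 0.118 × 9.81)] = 2.42×10^7 / 4725 = 5119 m³.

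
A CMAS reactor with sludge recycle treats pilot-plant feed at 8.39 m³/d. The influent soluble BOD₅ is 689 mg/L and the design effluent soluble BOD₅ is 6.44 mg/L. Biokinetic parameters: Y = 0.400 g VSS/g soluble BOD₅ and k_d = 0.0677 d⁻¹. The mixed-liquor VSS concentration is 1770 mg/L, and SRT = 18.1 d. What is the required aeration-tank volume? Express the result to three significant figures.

From the SRT design equation V = Y Q (S₀−S) θ_c / [X (1 + k_d θ_c)] = 0.400 × 8.39 × (689 − 6.44) × 18.1 / [1770 × (1 + 0.0677 × 18.1)] = 4.15×10^4 / 3939 = 10.53 m³.

V ≈ 10.5 m³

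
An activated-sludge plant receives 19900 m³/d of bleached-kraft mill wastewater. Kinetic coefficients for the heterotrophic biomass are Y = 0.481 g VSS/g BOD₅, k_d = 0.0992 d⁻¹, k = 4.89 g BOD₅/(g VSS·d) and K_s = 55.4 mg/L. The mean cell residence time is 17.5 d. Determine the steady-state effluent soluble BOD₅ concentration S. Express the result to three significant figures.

S ≈ 3.94 mg/L

For a completely mixed reactor with recycle the Lawrence–McCarty relation gives S = K_s·(1 + k_d·θ_c) / [θ_c·(Y·k − k_d) − 1] = 55.4 × (1 + 0.0992 × 17.5) / [17.5 × (0.481 × 4.89 − 0.0992) − 1] = 151.6 / 38.43 = 3.945 mg/L.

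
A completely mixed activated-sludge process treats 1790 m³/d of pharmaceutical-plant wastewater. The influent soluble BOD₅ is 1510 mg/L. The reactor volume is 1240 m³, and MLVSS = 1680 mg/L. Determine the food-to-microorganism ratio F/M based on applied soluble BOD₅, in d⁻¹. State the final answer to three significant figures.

F/M ≈ 1.30 d⁻¹

Food-to-microorganism ratio F/M = Q S₀ / (V X) = 1790 × 1510 / (1240 × 1680) = 1.297 d⁻¹.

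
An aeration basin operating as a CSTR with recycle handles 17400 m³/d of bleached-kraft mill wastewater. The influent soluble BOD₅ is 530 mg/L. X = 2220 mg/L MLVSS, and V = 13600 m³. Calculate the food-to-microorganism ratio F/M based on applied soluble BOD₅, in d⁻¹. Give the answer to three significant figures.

F/M = Q·S₀ / (V·X) = 17400 × 530 / (13600 × 2220) = 0.3054 g soluble BOD₅·(g VSS·d)⁻¹.

F/M ≈ 0.305 d⁻¹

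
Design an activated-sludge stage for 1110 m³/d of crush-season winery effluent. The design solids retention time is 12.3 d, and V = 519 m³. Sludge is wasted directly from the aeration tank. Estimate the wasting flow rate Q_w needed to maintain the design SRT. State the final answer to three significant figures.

Q_w ≈ 42.2 m³/d

With mixed-liquor wasting, θ_c = V/Q_w, so Q_w = V/θ_c = 519.0/12.3 = 42.20 m³/d.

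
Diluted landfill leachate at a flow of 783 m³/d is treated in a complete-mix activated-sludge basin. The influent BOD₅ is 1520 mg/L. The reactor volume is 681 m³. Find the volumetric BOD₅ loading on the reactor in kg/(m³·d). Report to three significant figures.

L_v ≈ 1.75 kg BOD₅/(m³·d)

Volumetric loading L_v = Q·S₀ / V = 783 × 1520 g/m³ / 681.0 m³ = 1748 g/(m³·d) = 1.748 kg BOD₅/(m³·d).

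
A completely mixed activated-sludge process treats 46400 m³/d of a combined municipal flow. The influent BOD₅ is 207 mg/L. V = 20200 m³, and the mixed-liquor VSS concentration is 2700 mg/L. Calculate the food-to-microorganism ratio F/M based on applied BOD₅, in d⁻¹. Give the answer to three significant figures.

Food-to-microorganism ratio F/M = Q S₀ / (V X) = 46400 × 207 / (20200 × 2700) = 0.1761 d⁻¹.

F/M ≈ 0.176 d⁻¹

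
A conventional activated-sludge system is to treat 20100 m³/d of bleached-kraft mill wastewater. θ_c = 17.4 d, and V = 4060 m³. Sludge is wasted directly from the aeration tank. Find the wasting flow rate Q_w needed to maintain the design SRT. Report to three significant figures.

Q_w ≈ 233 m³/d

With mixed-liquor wasting, θ_c = V/Q_w, so Q_w = V/θ_c = 4060/17.4 = 233.3 m³/d.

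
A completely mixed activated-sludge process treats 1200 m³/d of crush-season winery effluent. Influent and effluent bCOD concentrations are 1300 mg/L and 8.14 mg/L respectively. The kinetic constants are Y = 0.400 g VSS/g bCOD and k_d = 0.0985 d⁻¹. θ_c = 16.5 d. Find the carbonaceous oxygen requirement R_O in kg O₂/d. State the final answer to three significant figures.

The observed yield is Y_obs = Y/(1 + k_d·θ_c) = 0.400 / (1 + 0.0985 × 16.5) = 0.400 / 2.625 = 0.1524 g VSS per g bCOD removed.
Q·(S₀ − S) = 1200 × (1300 − 8.14) × 10⁻³ = 1550 kg/d removed.
Net sludge production P_X = 0.1524 × 1550 = 236.2 kg VSS/d.
R_O = Q·ΔS − 1.42 P_X = 1550 − 335.4 = 1215 kg O₂/d.

R_O ≈ 1210 kg O₂/d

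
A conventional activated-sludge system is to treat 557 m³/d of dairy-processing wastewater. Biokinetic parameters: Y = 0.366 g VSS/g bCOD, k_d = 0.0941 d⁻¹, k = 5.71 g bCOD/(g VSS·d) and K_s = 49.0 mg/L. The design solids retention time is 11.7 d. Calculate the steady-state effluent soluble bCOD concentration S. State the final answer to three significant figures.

Effluent substrate depends only on kinetics and SRT: S = K_s(1 + k_d θ_c) / [θ_c(Yk − k_d) − 1] = 49.0 × (1 + 0.0941 × 11.7) / [11.7 × (0.366 × 5.71 − 0.0941) − 1] = 102.9 / 22.35 = 4.606 mg/L.

S ≈ 4.61 mg/L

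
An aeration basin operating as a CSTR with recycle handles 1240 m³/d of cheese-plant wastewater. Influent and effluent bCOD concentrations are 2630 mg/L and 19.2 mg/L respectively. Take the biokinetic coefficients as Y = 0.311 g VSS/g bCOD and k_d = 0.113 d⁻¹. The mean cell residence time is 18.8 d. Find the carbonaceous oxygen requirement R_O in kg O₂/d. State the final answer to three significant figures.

Y_obs = Y / (1 + k_d θ_c) = 0.311 / (1 + 0.113 × 18.8) = 0.311 / 3.124 = 0.09954.
ΔS = 2630 − 19.2 = 2611 mg/L, so the substrate removal rate is 1240 × 2611/1000 = 3237 kg bCOD/d.
Net sludge production P_X = 0.09954 × 3237 = 322.2 kg VSS/d.
Carbonaceous O₂ demand = substrate oxidised − cell-mass equivalent = 3237 − 1.42 × 322.2 = 2780 kg O₂/d.

R_O ≈ 2780 kg O₂/d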